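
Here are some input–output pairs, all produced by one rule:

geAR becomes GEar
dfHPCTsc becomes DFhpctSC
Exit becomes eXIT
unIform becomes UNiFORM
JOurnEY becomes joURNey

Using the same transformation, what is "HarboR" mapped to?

hARBOr

The transformation: flip the case of every letter.
On "HarboR" that produces "hARBOr".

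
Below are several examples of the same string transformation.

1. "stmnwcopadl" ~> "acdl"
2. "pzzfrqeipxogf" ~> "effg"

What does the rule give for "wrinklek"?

eikk

Rule — sort the characters into alphabetical order, then keep only the first 4 characters.
Working it through for "wrinklek": intermediate "eikklnrw", final "eikk".
(Check on "stmnwcopadl": → "acdlmnopstw" → "acdl" ✓)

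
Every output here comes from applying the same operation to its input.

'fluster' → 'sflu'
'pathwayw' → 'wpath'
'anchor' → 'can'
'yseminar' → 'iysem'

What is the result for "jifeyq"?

In each case the input is transformed by: delete the last 3 characters, then move the last character to the front.
Working it through for "jifeyq": intermediate "jif", final "fji".
(Check on "pathwayw": → "pathw" → "wpath" ✓)

fji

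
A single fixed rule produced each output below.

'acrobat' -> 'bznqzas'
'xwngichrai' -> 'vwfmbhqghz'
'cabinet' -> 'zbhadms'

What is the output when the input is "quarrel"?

The transformation: swap each adjacent pair of characters (1↔2, 3↔4, ...), then shift every letter 1 place backward in the alphabet (wrapping around).
Starting from "quarrel": after the first operation, "uqraerl"; after the second, "tpqzdqk".

tpqzdqk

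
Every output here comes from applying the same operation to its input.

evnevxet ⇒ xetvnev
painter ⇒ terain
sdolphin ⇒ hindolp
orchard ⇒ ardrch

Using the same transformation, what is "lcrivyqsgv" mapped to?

sgvcrivyq

The pattern: delete the first character, then move the last 3 characters to the front (rotate right by 3).
For "lcrivyqsgv", step one produces "crivyqsgv"; step two turns that into "sgvcrivyq".
(Check on "evnevxet": → "vnevxet" → "xetvnev" ✓)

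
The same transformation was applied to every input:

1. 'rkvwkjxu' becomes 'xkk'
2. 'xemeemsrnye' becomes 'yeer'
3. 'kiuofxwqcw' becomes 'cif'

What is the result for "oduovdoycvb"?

Looking at the pairs, the operation is to move the last 3 characters to the front (rotate right by 3), then keep one character in every 3, starting at position 2 (positions 2nd, 5th, 8th, ...).
"oduovdoycvb" → "cvboduovdoy" → "vdvy".
(Check on "rkvwkjxu": → "jxurkvwk" → "xkk" ✓)

vdvy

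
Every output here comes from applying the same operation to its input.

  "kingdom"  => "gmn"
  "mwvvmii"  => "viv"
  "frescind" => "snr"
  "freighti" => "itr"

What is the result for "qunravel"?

What's happening: move the first 3 characters to the end (rotate left by 3), then keep one character in every 3, starting at position 1 (positions 1st, 4th, 7th, ...).
For "qunravel", step one produces "ravelqun"; step two turns that into "reu".
(Check on "freighti": → "ightifre" → "itr" ✓)

reu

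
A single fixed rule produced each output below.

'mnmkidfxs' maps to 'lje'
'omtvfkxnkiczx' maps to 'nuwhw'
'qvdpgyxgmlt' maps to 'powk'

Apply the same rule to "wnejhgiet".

In each case the input is transformed by: shift every letter 1 place backward in the alphabet (wrapping around), then keep one character in every 3, starting at position 1 (positions 1st, 4th, 7th, ...).
Applying that to "wnejhgiet" gives "vih".
(Check on "omtvfkxnkiczx": → "nlsuejwmjhbyw" → "nuwhw" ✓)

vih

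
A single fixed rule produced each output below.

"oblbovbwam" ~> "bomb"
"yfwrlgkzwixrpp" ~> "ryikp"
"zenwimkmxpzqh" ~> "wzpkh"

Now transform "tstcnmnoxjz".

ctjn

What's happening: keep one character in every 3, starting at position 1 (positions 1st, 4th, 7th, ...), then swap each adjacent pair of characters (1↔2, 3↔4, ...).
Applying both steps to "tstcnmnoxjz": "tcnj", then "ctjn".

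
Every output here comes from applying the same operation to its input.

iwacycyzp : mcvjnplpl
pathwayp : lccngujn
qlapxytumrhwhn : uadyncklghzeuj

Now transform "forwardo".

In each case the input is transformed by: shift every letter 13 places forward in the alphabet (wrapping around) — i.e. ROT13, then move the last 2 characters to the front (rotate right by 2).
Applying that to "forwardo" gives "qbsbejne".
(Check on "iwacycyzp": → "vjnplplmc" → "mcvjnplpl" ✓)

qbsbejne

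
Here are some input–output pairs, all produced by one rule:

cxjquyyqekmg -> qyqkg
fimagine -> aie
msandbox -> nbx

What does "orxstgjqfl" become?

sgql

Rule — delete the first 3 characters, then keep every other character starting from the first (positions 1st, 3rd, 5th, ...).
"orxstgjqfl" → "stgjqfl" → "sgql".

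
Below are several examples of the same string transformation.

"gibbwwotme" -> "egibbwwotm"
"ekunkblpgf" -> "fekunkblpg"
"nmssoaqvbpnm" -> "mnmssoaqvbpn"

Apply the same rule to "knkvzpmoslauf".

Looking at the pairs, the operation is to move the last character to the front.
Applying that to "knkvzpmoslauf" gives "fknkvzpmoslau".

fknkvzpmoslau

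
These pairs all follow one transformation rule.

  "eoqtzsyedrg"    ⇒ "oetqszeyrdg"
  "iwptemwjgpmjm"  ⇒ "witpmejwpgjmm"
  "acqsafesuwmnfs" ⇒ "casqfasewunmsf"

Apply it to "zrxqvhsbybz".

Each output is the input with this applied: swap each adjacent pair of characters (1↔2, 3↔4, ...).
On "zrxqvhsbybz" that produces "rzqxhvbsbyz".

rzqxhvbsbyz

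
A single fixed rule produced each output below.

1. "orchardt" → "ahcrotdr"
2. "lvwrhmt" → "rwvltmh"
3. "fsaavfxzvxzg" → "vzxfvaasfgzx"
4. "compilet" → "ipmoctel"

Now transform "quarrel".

The pattern: move the last 3 characters to the front (rotate right by 3), then reverse the string.
On "quarrel" that produces "rauqler".

rauqler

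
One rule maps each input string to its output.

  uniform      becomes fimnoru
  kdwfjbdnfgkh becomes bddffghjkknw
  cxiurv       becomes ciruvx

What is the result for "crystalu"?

Each output is the input with this applied: sort the characters into alphabetical order.
"crystalu" → "aclrstuy".

aclrstuy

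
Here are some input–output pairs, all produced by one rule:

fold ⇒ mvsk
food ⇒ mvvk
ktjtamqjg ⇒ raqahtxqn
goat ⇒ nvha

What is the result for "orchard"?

Rule — shift every letter 7 places forward in the alphabet (wrapping around).
On "orchard" that produces "vyjohyk".

vyjohyk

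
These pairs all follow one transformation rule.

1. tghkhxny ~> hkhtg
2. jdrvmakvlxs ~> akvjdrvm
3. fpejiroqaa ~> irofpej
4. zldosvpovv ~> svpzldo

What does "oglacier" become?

Each output is the input with this applied: delete the last 3 characters, then move the last 3 characters to the front (rotate right by 3).
Applying both steps to "oglacier": "oglac", then "lacog".
(Check on "fpejiroqaa": → "fpejiro" → "irofpej" ✓)

lacog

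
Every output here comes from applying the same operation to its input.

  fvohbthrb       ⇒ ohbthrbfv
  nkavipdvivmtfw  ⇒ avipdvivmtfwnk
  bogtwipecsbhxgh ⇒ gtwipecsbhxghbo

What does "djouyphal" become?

ouyphaldj

The rule is to move the first 2 characters to the end (rotate left by 2).
On "djouyphal" that produces "ouyphaldj".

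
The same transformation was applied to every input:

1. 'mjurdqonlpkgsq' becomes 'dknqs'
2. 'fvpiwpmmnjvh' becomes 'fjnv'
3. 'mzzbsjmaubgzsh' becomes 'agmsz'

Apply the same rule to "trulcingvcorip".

cinru

Looking at the pairs, the operation is to sort the characters into alphabetical order, then keep one character in every 3, starting at position 1 (positions 1st, 4th, 7th, ...).
"trulcingvcorip" → "ccgiilnoprrtuv" → "cinru".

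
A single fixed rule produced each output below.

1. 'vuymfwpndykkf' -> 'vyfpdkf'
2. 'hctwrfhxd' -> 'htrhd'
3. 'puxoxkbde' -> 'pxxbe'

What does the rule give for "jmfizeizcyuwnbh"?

jfzicunh

What's happening: keep every other character starting from the first (positions 1st, 3rd, 5th, ...).
"jmfizeizcyuwnbh" → "jfzicunh".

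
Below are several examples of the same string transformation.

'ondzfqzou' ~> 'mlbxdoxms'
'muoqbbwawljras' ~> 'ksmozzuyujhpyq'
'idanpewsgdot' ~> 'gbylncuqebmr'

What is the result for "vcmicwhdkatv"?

takgaufbiyrt

In each case the input is transformed by: shift every letter 2 places backward in the alphabet (wrapping around).
Doing the same to "vcmicwhdkatv": "takgaufbiyrt".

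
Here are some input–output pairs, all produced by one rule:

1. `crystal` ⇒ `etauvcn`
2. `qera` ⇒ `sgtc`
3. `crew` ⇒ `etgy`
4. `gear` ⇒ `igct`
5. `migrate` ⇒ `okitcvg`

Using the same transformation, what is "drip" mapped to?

ftkr

The transformation: shift every letter 2 places forward in the alphabet (wrapping around).
Doing the same to "drip": "ftkr".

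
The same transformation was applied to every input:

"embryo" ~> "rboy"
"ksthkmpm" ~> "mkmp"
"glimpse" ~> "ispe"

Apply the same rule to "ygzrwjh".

The pattern: swap each adjacent pair of characters (1↔2, 3↔4, ...), then keep only the last 4 characters.
Starting from "ygzrwjh": after the first operation, "gyrzjwh"; after the second, "zjwh".
(Check on "ksthkmpm": → "skhtmkmp" → "mkmp" ✓)

zjwh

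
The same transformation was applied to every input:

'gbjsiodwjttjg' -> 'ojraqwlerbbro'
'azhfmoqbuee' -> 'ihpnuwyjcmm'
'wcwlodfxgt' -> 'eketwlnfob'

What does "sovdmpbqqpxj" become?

What's happening: shift every letter 8 places forward in the alphabet (wrapping around).
Applying that to "sovdmpbqqpxj" gives "awdluxjyyxfr".

awdluxjyyxfr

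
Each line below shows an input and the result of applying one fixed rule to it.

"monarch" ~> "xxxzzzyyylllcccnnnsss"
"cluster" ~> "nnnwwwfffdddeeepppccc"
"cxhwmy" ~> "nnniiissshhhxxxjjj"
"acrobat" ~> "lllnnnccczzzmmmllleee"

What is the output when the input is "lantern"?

The transformation: repeat every character 3 times, then shift every letter 11 places forward in the alphabet (wrapping around).
Starting from "lantern": after the first operation, "lllaaannnttteeerrrnnn"; after the second, "wwwlllyyyeeepppcccyyy".

wwwlllyyyeeepppcccyyy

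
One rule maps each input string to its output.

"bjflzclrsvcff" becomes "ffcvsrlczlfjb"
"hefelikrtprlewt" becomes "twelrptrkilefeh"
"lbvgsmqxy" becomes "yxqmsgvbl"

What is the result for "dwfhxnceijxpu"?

upxjiecnxhfwd

Each output is the input with this applied: reverse the string.
"dwfhxnceijxpu" → "upxjiecnxhfwd".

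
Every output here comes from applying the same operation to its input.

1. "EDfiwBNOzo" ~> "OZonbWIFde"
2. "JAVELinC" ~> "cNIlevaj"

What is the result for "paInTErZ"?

The pattern: flip the case of every letter, then reverse the string.
On "paInTErZ": the first step gives "PAiNteRz", and the second then gives "zRetNiAP".

zRetNiAP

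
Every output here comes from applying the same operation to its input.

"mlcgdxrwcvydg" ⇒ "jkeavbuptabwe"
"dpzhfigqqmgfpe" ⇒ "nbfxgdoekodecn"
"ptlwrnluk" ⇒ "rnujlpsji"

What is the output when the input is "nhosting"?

flqmgrel

Each output is the input with this applied: shift every letter 2 places backward in the alphabet (wrapping around), then swap each adjacent pair of characters (1↔2, 3↔4, ...).
Applying both steps to "nhosting": "lfmqrgle", then "flqmgrel".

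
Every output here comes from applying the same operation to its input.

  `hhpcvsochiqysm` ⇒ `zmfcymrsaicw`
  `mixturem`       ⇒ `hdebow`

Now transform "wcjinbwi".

The rule is to shift every letter 10 places forward in the alphabet (wrapping around), then delete the first 2 characters.
For "wcjinbwi" the result is "tsxlgs".
(Check on "mixturem": → "wshdebow" → "hdebow" ✓)

tsxlgs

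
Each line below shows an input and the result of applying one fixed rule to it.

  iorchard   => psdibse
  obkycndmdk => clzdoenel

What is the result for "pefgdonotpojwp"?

fghepopuqpkxq

The pattern: delete the first character, then shift every letter 1 place forward in the alphabet (wrapping around).
Working it through for "pefgdonotpojwp": intermediate "efgdonotpojwp", final "fghepopuqpkxq".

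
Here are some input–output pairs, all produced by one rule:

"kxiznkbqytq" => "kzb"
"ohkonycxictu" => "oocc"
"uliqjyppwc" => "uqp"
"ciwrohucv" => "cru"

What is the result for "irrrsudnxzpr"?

In each case the input is transformed by: delete the last 2 characters, then keep one character in every 3, starting at position 1 (positions 1st, 4th, 7th, ...).
For "irrrsudnxzpr" the result is "irdz".

irdz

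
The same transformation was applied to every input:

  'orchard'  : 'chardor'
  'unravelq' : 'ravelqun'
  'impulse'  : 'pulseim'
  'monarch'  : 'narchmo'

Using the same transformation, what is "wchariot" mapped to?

Looking at the pairs, the operation is to move the first 2 characters to the end (rotate left by 2).
Doing the same to "wchariot": "hariotwc".

hariotwc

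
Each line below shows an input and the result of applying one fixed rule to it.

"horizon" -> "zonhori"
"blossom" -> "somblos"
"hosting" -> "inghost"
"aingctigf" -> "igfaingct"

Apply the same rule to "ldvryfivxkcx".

Each output is the input with this applied: move the last 3 characters to the front (rotate right by 3).
For "ldvryfivxkcx" the result is "kcxldvryfivx".

kcxldvryfivx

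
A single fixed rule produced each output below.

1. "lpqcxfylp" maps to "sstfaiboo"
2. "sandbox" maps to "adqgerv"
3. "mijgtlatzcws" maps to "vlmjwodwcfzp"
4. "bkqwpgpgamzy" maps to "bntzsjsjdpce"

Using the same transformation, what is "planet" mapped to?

wodqhs

Looking at the pairs, the operation is to swap the first and last characters, then shift every letter 3 places forward in the alphabet (wrapping around).
Applying both steps to "planet": "tlanep", then "wodqhs".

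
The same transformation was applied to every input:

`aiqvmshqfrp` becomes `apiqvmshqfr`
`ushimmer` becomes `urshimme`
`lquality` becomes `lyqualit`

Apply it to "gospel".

glospe

What's happening: swap the first and last characters, then move the last character to the front.
Starting from "gospel": after the first operation, "lospeg"; after the second, "glospe".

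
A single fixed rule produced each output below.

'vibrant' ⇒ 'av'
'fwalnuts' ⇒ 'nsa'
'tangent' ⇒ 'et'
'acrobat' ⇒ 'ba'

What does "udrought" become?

utr

The pattern: move the first 3 characters to the end (rotate left by 3), then keep one character in every 3, starting at position 2 (positions 2nd, 5th, 8th, ...).
On "udrought": the first step gives "oughtudr", and the second then gives "utr".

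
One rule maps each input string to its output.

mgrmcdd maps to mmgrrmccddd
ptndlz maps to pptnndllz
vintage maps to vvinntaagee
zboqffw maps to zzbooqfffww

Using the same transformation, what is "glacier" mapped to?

gglaaciierr

Each output is the input with this applied: repeat every character 3 times, then keep every other character starting from the first (positions 1st, 3rd, 5th, ...).
Applying that to "glacier" gives "gglaaciierr".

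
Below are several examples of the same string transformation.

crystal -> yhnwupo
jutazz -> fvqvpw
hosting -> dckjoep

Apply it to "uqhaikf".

qbmgdew

The pattern: shift every letter 4 places backward in the alphabet (wrapping around), then take characters alternately from the front and the back (1st, last, 2nd, 2nd-last, ...).
Working it through for "uqhaikf": intermediate "qmdwegb", final "qbmgdew".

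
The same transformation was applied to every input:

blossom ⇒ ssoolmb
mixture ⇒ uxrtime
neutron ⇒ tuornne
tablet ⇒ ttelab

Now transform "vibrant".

Each output is the input with this applied: sort the characters into reverse alphabetical order, then swap each adjacent pair of characters (1↔2, 3↔4, ...).
Working it through for "vibrant": intermediate "vtrniba", final "tvnrbia".
(Check on "mixture": → "xutrmie" → "uxrtime" ✓)

tvnrbia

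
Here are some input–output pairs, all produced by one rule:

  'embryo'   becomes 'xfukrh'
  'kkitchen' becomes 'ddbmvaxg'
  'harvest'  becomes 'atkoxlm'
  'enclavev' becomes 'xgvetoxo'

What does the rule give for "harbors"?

atkuhkl

The pattern: shift every letter 7 places backward in the alphabet (wrapping around).
For "harbors" the result is "atkuhkl".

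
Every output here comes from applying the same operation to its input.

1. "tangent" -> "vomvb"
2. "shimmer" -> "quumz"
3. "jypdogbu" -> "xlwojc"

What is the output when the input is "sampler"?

The rule is to shift every letter 8 places forward in the alphabet (wrapping around), then delete the first 2 characters.
"sampler" → "aiuxtmz" → "uxtmz".

uxtmz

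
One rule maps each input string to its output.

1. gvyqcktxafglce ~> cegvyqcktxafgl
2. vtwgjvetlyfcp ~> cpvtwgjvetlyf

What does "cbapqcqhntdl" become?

dlcbapqcqhnt

In each case the input is transformed by: move the last 2 characters to the front (rotate right by 2).
Doing the same to "cbapqcqhntdl": "dlcbapqcqhnt".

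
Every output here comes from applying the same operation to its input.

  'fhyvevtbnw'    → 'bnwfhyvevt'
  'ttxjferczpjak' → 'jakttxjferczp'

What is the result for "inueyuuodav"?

davinueyuuo

Looking at the pairs, the operation is to move the last 3 characters to the front (rotate right by 3).
Doing the same to "inueyuuodav": "davinueyuuo".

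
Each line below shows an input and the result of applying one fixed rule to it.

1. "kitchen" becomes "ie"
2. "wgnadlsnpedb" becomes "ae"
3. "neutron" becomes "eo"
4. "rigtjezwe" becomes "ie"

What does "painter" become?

ae

Rule — keep every other character starting from the second (positions 2nd, 4th, 6th, ...), then keep only the vowels.
"painter" → "ane" → "ae".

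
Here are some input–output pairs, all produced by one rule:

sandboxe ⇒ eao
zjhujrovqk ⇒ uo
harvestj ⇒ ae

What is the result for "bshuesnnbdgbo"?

The rule is to swap the first and last characters, then keep only the vowels.
Starting from "bshuesnnbdgbo": after the first operation, "oshuesnnbdgbb"; after the second, "oue".

oue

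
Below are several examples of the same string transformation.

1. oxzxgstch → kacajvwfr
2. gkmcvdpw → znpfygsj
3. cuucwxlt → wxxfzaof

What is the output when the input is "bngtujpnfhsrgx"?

aqjwxmsqikvuje

In each case the input is transformed by: shift every letter 3 places forward in the alphabet (wrapping around), then swap the first and last characters.
Starting from "bngtujpnfhsrgx": after the first operation, "eqjwxmsqikvuja"; after the second, "aqjwxmsqikvuje".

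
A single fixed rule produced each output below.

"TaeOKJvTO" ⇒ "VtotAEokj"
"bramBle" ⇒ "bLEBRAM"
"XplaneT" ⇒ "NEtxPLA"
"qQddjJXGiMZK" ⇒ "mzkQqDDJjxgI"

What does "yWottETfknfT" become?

Looking at the pairs, the operation is to move the last 3 characters to the front (rotate right by 3), then flip the case of every letter.
On "yWottETfknfT": the first step gives "nfTyWottETfk", and the second then gives "NFtYwOTTetFK".

NFtYwOTTetFK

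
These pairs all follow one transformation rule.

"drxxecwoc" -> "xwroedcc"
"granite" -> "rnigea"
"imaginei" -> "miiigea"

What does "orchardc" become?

Rule — sort the characters into reverse alphabetical order, then delete the first character.
On "orchardc": the first step gives "rrohdcca", and the second then gives "rohdcca".

rohdcca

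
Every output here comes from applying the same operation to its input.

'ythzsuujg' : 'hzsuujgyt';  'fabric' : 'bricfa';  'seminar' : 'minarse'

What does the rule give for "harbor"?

rborha

In each case the input is transformed by: move the first 2 characters to the end (rotate left by 2).
So "harbor" becomes "rborha".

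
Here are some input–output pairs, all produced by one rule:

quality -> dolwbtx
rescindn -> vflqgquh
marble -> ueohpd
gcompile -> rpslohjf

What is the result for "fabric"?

eulfid

The rule is to move the first 2 characters to the end (rotate left by 2), then shift every letter 3 places forward in the alphabet (wrapping around).
Starting from "fabric": after the first operation, "bricfa"; after the second, "eulfid".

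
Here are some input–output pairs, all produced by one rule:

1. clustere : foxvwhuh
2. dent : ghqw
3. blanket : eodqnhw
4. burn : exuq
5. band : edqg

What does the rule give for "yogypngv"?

Each output is the input with this applied: shift every letter 3 places forward in the alphabet (wrapping around).
For "yogypngv" the result is "brjbsqjy".

brjbsqjy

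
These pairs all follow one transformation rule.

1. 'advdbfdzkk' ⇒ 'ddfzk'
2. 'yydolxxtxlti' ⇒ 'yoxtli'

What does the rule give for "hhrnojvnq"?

hnjn

Rule — keep every other character starting from the second (positions 2nd, 4th, 6th, ...).
So "hhrnojvnq" becomes "hnjn".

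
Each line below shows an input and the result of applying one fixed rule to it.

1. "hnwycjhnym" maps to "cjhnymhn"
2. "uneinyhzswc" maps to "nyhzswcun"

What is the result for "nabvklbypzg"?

What's happening: move the first 2 characters to the end (rotate left by 2), then delete the first 2 characters.
"nabvklbypzg" → "bvklbypzgna" → "klbypzgna".
(Check on "hnwycjhnym": → "wycjhnymhn" → "cjhnymhn" ✓)

klbypzgna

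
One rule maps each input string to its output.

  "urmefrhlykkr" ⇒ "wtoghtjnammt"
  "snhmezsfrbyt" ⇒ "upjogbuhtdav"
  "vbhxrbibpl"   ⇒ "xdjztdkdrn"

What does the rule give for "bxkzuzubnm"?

dzmbwbwdpo

Each output is the input with this applied: shift every letter 2 places forward in the alphabet (wrapping around).
So "bxkzuzubnm" becomes "dzmbwbwdpo".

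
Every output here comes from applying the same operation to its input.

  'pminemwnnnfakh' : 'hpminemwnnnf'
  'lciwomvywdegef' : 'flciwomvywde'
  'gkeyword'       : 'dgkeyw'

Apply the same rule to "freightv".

In each case the input is transformed by: move the last character to the front, then delete the last 2 characters.
"freightv" → "vfreight" → "vfreig".

vfreig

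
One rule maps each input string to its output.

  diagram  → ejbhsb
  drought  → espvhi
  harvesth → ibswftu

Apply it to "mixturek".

The rule is to shift every letter 1 place forward in the alphabet (wrapping around), then delete the last character.
Working it through for "mixturek": intermediate "njyuvsfl", final "njyuvsf".

njyuvsf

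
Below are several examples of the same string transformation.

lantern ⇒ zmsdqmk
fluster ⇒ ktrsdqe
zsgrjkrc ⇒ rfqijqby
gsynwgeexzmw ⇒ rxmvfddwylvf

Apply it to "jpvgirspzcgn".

Rule — shift every letter 1 place backward in the alphabet (wrapping around), then move the first character to the end.
Working it through for "jpvgirspzcgn": intermediate "ioufhqroybfm", final "oufhqroybfmi".

oufhqroybfmi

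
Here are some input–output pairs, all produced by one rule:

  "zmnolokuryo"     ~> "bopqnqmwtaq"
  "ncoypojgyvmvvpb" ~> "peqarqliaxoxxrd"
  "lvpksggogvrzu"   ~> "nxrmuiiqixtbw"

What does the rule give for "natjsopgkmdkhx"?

pcvluqrimofmjz

What's happening: shift every letter 2 places forward in the alphabet (wrapping around).
For "natjsopgkmdkhx" the result is "pcvluqrimofmjz".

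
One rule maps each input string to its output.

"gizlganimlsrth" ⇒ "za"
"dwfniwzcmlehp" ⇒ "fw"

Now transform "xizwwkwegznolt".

The transformation: keep one character in every 3, starting at position 3 (positions 3rd, 6th, 9th, ...), then delete the last 2 characters.
Doing the same to "xizwwkwegznolt": "zk".

zk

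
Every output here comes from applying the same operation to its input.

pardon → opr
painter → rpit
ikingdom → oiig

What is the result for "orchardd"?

Looking at the pairs, the operation is to keep every other character starting from the first (positions 1st, 3rd, 5th, ...), then move the last character to the front.
For "orchardd", step one produces "ocad"; step two turns that into "doca".
(Check on "ikingdom": → "iigo" → "oiig" ✓)

doca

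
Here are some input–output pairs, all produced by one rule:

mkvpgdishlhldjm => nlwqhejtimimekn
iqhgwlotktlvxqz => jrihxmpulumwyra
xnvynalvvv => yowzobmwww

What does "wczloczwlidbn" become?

The transformation: shift every letter 1 place forward in the alphabet (wrapping around).
"wczloczwlidbn" → "xdampdaxmjeco".

xdampdaxmjeco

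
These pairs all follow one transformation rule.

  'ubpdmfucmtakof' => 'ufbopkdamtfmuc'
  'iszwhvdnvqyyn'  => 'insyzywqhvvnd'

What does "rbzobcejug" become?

In each case the input is transformed by: take characters alternately from the front and the back (1st, last, 2nd, 2nd-last, ...).
Doing the same to "rbzobcejug": "rgbuzjoebc".

rgbuzjoebc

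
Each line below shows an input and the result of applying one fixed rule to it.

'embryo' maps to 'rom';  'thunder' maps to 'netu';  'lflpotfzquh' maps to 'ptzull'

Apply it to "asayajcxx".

In each case the input is transformed by: move the first 3 characters to the end (rotate left by 3), then keep every other character starting from the first (positions 1st, 3rd, 5th, ...).
On "asayajcxx": the first step gives "yajcxxasa", and the second then gives "yjxaa".
(Check on "embryo": → "ryoemb" → "rom" ✓)

yjxaa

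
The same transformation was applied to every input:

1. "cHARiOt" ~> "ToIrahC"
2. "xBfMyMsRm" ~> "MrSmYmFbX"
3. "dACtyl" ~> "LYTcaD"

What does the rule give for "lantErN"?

nReTNAL

The rule is to reverse the string, then flip the case of every letter.
"lantErN" → "NrEtnal" → "nReTNAL".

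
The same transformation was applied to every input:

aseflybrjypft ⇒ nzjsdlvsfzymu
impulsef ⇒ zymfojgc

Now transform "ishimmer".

lyggcbmc

The rule is to reverse the string, then shift every letter 6 places backward in the alphabet (wrapping around).
On "ishimmer": the first step gives "remmihsi", and the second then gives "lyggcbmc".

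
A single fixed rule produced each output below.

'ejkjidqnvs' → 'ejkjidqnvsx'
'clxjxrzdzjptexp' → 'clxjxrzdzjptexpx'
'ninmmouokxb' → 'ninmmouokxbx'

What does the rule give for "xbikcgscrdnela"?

The pattern: append "x".
On "xbikcgscrdnela" that produces "xbikcgscrdnelax".

xbikcgscrdnelax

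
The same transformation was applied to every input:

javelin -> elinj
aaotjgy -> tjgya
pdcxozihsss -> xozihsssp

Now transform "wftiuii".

iuiiw

Looking at the pairs, the operation is to move the first 3 characters to the end (rotate left by 3), then delete the last 2 characters.
On "wftiuii": the first step gives "iuiiwft", and the second then gives "iuiiw".
(Check on "aaotjgy": → "tjgyaao" → "tjgya" ✓)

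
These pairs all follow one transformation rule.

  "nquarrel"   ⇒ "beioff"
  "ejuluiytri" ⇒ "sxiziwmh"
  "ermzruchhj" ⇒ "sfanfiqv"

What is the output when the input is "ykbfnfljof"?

myptbtzx

Each output is the input with this applied: delete the last 2 characters, then shift every letter 12 places backward in the alphabet (wrapping around).
"ykbfnfljof" → "ykbfnflj" → "myptbtzx".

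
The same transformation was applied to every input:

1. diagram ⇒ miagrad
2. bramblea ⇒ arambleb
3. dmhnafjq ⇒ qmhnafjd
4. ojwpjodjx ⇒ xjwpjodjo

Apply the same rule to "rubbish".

hubbisr

Rule — swap the first and last characters.
For "rubbish" the result is "hubbisr".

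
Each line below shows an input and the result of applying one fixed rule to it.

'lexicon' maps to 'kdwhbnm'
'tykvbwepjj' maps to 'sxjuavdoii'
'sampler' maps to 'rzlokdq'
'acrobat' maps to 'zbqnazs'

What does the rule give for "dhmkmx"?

cgljlw

The transformation: shift every letter 1 place backward in the alphabet (wrapping around).
So "dhmkmx" becomes "cgljlw".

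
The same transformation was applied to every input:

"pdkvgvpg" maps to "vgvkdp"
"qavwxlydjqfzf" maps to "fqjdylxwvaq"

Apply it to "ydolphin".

hplody

The transformation: reverse the string, then delete the first 2 characters.
So "ydolphin" becomes "hplody".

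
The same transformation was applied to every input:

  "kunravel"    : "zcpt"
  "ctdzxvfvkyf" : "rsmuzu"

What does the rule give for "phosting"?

The pattern: shift every letter 11 places backward in the alphabet (wrapping around), then keep every other character starting from the first (positions 1st, 3rd, 5th, ...).
For "phosting" the result is "edic".

edic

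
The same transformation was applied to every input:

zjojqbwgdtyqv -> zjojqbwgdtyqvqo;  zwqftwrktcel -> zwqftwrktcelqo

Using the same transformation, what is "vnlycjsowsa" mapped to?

vnlycjsowsaqo

Each output is the input with this applied: append "qo".
Applying that to "vnlycjsowsa" gives "vnlycjsowsaqo".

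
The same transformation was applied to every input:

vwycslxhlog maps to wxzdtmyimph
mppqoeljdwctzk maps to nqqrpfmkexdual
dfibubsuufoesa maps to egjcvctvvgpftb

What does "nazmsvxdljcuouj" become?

obantwyemkdvpvk

Each output is the input with this applied: shift every letter 1 place forward in the alphabet (wrapping around).
For "nazmsvxdljcuouj" the result is "obantwyemkdvpvk".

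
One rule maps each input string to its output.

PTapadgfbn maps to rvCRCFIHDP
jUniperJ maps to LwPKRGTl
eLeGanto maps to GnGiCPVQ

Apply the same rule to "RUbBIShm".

The transformation: flip the case of every letter, then shift every letter 2 places forward in the alphabet (wrapping around).
Applying both steps to "RUbBIShm": "ruBbisHM", then "twDdkuJO".

twDdkuJO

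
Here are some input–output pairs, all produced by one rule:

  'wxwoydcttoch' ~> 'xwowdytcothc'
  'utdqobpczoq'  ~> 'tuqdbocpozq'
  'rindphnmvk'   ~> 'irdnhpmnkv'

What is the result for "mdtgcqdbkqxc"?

dmgtqcbdqkcx

The rule is to swap each adjacent pair of characters (1↔2, 3↔4, ...).
On "mdtgcqdbkqxc" that produces "dmgtqcbdqkcx".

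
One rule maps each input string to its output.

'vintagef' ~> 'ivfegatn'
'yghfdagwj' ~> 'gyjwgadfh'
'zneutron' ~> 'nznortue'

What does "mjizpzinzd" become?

jmdznizpzi

In each case the input is transformed by: reverse the string, then move the last 2 characters to the front (rotate right by 2).
Working it through for "mjizpzinzd": intermediate "dznizpzijm", final "jmdznizpzi".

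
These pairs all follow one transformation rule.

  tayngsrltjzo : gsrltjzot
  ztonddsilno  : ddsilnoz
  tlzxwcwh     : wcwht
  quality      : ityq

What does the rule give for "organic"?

nico

Looking at the pairs, the operation is to move the first character to the end, then delete the first 3 characters.
"organic" → "nico".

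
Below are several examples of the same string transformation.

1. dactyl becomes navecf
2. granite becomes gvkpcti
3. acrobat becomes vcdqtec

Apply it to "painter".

tgvpkcr

In each case the input is transformed by: reverse the string, then shift every letter 2 places forward in the alphabet (wrapping around).
Applying both steps to "painter": "retniap", then "tgvpkcr".
(Check on "dactyl": → "lytcad" → "navecf" ✓)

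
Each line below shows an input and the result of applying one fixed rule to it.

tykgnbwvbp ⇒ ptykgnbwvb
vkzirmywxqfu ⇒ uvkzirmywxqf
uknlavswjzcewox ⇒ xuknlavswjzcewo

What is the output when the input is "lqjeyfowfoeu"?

Looking at the pairs, the operation is to move the last character to the front.
Doing the same to "lqjeyfowfoeu": "ulqjeyfowfoe".

ulqjeyfowfoe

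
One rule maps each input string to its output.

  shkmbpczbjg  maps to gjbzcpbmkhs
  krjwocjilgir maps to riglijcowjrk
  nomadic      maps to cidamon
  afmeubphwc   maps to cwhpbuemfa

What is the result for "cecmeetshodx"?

xdohsteemcec

Each output is the input with this applied: reverse the string.
For "cecmeetshodx" the result is "xdohsteemcec".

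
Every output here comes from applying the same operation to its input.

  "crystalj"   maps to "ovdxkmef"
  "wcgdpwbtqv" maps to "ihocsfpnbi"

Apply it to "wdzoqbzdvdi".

The transformation: take characters alternately from the front and the back (1st, last, 2nd, 2nd-last, ...), then shift every letter 12 places forward in the alphabet (wrapping around).
"wdzoqbzdvdi" → "iupplhapcln".
(Check on "crystalj": → "cjrlyast" → "ovdxkmef" ✓)

iupplhapcln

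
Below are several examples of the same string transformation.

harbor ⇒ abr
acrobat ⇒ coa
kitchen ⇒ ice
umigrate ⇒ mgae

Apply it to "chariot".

Each output is the input with this applied: keep every other character starting from the second (positions 2nd, 4th, 6th, ...).
So "chariot" becomes "hro".

hro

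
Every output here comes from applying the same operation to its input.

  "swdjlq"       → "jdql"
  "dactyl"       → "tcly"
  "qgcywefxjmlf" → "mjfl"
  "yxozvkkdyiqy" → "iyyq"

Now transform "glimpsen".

spne

Rule — swap each adjacent pair of characters (1↔2, 3↔4, ...), then keep only the last 4 characters.
Starting from "glimpsen": after the first operation, "lgmispne"; after the second, "spne".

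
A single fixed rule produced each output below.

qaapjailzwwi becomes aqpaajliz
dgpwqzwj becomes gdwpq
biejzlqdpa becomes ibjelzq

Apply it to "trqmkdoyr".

rtmqdk

The pattern: delete the last 3 characters, then swap each adjacent pair of characters (1↔2, 3↔4, ...).
For "trqmkdoyr", step one produces "trqmkd"; step two turns that into "rtmqdk".
(Check on "biejzlqdpa": → "biejzlq" → "ibjelzq" ✓)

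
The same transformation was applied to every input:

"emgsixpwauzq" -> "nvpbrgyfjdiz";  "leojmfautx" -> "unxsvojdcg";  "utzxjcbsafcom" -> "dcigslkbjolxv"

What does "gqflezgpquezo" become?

pzounipyzdnix

The transformation: shift every letter 9 places forward in the alphabet (wrapping around).
For "gqflezgpquezo" the result is "pzounipyzdnix".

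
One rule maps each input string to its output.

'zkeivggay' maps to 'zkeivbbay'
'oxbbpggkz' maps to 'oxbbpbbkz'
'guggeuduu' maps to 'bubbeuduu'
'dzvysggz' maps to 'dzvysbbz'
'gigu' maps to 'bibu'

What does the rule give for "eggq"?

The pattern: replace every "g" with "b".
For "eggq" the result is "ebbq".

ebbq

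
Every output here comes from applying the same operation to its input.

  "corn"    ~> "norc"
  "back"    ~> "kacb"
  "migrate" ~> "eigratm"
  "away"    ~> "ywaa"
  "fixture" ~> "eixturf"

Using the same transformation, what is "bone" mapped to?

The pattern: swap the first and last characters.
Applying that to "bone" gives "eonb".

eonb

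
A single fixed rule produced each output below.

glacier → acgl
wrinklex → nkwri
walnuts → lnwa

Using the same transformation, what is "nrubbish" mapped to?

Each output is the input with this applied: delete the last 3 characters, then move the last 2 characters to the front (rotate right by 2).
Working it through for "nrubbish": intermediate "nrubb", final "bbnru".
(Check on "walnuts": → "waln" → "lnwa" ✓)

bbnru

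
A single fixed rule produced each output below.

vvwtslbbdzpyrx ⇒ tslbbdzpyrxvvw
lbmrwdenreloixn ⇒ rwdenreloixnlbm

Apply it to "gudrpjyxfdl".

In each case the input is transformed by: move the first 3 characters to the end (rotate left by 3).
For "gudrpjyxfdl" the result is "rpjyxfdlgud".

rpjyxfdlgud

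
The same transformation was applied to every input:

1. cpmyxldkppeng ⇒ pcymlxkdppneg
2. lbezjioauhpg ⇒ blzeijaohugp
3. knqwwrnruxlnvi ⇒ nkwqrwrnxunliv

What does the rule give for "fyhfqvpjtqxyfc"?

The transformation: swap each adjacent pair of characters (1↔2, 3↔4, ...).
Doing the same to "fyhfqvpjtqxyfc": "yffhvqjpqtyxcf".

yffhvqjpqtyxcf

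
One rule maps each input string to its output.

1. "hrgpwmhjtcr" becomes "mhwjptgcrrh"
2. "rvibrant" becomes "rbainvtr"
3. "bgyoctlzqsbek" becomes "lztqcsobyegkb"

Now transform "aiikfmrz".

What's happening: take characters alternately from the front and the back (1st, last, 2nd, 2nd-last, ...), then reverse the string.
Starting from "aiikfmrz": after the first operation, "azirimkf"; after the second, "fkmiriza".

fkmiriza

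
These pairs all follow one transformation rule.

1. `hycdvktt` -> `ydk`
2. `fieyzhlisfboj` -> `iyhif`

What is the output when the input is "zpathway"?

ptw

The pattern: delete the last 2 characters, then keep every other character starting from the second (positions 2nd, 4th, 6th, ...).
Applying both steps to "zpathway": "zpathw", then "ptw".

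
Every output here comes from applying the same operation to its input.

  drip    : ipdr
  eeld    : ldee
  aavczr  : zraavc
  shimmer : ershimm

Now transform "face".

The rule is to move the last 2 characters to the front (rotate right by 2).
On "face" that produces "cefa".

cefa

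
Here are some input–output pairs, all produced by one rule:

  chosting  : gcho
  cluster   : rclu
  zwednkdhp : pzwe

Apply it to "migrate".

The transformation: move the last character to the front, then keep only the first 4 characters.
On "migrate": the first step gives "emigrat", and the second then gives "emig".

emig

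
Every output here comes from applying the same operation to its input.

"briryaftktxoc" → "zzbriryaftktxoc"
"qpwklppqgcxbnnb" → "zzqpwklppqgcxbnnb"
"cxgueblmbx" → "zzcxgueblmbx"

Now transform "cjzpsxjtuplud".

zzcjzpsxjtuplud

Each output is the input with this applied: prepend "zz".
"cjzpsxjtuplud" → "zzcjzpsxjtuplud".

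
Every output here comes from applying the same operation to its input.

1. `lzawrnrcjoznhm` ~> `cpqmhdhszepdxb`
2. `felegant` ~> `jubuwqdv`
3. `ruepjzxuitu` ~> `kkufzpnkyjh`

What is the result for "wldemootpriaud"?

Rule — swap the first and last characters, then shift every letter 10 places backward in the alphabet (wrapping around).
For "wldemootpriaud", step one produces "dldemootpriauw"; step two turns that into "tbtuceejfhyqkm".

tbtuceejfhyqkm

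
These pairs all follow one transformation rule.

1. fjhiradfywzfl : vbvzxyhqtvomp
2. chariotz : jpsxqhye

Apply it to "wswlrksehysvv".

llmimbhaiuxoi

The pattern: move the last 2 characters to the front (rotate right by 2), then shift every letter 10 places backward in the alphabet (wrapping around).
Doing the same to "wswlrksehysvv": "llmimbhaiuxoi".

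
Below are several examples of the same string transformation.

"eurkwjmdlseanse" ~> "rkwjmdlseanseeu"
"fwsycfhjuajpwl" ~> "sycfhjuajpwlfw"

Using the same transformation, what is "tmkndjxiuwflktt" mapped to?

The pattern: move the first 2 characters to the end (rotate left by 2).
Applying that to "tmkndjxiuwflktt" gives "kndjxiuwflktttm".

kndjxiuwflktttm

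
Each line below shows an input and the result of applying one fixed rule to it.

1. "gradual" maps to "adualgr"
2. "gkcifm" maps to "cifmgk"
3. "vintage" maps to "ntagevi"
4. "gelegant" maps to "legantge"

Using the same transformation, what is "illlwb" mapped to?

llwbil

Rule — move the first 2 characters to the end (rotate left by 2).
So "illlwb" becomes "llwbil".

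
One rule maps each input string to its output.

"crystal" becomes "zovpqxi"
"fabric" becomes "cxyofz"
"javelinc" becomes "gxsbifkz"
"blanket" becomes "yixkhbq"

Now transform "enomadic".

What's happening: shift every letter 3 places backward in the alphabet (wrapping around).
"enomadic" → "bkljxafz".

bkljxafz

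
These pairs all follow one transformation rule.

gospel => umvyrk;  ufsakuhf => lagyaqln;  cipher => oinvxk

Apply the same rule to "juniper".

What's happening: shift every letter 6 places forward in the alphabet (wrapping around), then swap each adjacent pair of characters (1↔2, 3↔4, ...).
"juniper" → "patovkx" → "apotkvx".

apotkvx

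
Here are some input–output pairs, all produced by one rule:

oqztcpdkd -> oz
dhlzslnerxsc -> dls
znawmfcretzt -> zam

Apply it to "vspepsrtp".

vp

Looking at the pairs, the operation is to keep every other character starting from the first (positions 1st, 3rd, 5th, ...), then delete the last 3 characters.
Applying that to "vspepsrtp" gives "vp".
(Check on "dhlzslnerxsc": → "dlsnrs" → "dls" ✓)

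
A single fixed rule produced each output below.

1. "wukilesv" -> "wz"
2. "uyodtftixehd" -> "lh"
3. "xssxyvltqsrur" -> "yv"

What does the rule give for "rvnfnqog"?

sk

In each case the input is transformed by: shift every letter 4 places forward in the alphabet (wrapping around), then keep only the last 2 characters.
Working it through for "rvnfnqog": intermediate "vzrjrusk", final "sk".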